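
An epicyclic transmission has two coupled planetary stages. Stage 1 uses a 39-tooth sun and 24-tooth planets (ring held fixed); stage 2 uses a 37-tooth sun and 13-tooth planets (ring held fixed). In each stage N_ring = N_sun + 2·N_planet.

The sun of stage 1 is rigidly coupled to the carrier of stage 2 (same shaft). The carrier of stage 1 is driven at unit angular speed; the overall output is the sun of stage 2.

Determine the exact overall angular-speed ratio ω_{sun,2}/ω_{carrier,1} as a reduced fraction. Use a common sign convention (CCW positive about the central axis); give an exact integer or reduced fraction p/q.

4200/481

Stage 1: N_ring = 39 + 2·24 = 87
Stage 1: 39(ω_s−ω_c) = −87(ω_r−ω_c),  ω_r=0, ω_c=1
Stage 1: ω_s = 1 − (87/39)(0−1) = 42/13
  ⇒ ω_s¹/ω_c¹ = 42/13
Stage 2: N_ring = 37 + 2·13 = 63
Stage 2: 37(ω_s−ω_c) = −63(ω_r−ω_c),  ω_r=0, ω_c=1
Stage 2: ω_s = 1 − (63/37)(0−1) = 100/37
  ⇒ ω_s²/ω_c² = 100/37
Coupling ω_c² = ω_s¹ ⇒ overall = 42/13 × 100/37 = 4200/481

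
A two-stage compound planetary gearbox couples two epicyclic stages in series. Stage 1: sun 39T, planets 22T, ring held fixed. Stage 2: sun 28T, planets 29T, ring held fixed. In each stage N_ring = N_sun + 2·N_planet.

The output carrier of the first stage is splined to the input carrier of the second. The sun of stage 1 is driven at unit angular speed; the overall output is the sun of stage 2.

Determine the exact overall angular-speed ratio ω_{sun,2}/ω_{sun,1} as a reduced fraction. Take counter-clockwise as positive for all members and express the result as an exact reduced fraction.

2223/1708

Stage 1: N_ring = 39 + 2·22 = 83
Stage 1: 39(ω_s−ω_c) = −83(ω_r−ω_c),  ω_r=0, ω_s=1
Stage 1: 39(1−ω_c) = −83(0−ω_c)  ⇒  122ω_c = 39  ⇒  ω_c = 39/122
  ⇒ ω_c¹/ω_s¹ = 39/122
Stage 2: N_ring = 28 + 2·29 = 86
Stage 2: 28(ω_s−ω_c) = −86(ω_r−ω_c),  ω_r=0, ω_c=1
Stage 2: ω_s = 1 − (86/28)(0−1) = 57/14
  ⇒ ω_s²/ω_c² = 57/14
Coupling ω_c² = ω_c¹ ⇒ overall = 39/122 × 57/14 = 2223/1708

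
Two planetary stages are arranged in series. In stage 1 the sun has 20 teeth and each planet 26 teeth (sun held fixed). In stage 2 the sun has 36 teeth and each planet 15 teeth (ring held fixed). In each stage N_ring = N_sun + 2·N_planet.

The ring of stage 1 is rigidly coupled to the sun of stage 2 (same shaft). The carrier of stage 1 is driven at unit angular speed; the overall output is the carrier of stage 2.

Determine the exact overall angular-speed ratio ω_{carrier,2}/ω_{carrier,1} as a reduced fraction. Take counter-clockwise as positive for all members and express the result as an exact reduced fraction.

23/51

Stage 1: N_ring = 20 + 2·26 = 72
Stage 1: 20(ω_s−ω_c) = −72(ω_r−ω_c),  ω_s=0, ω_c=1
Stage 1: ω_r = 1 − (20/72)(0−1) = 23/18
  ⇒ ω_r¹/ω_c¹ = 23/18
Stage 2: N_ring = 36 + 2·15 = 66
Stage 2: 36(ω_s−ω_c) = −66(ω_r−ω_c),  ω_r=0, ω_s=1
Stage 2: 36(1−ω_c) = −66(0−ω_c)  ⇒  102ω_c = 36  ⇒  ω_c = 6/17
  ⇒ ω_c²/ω_s² = 6/17
Coupling ω_s² = ω_r¹ ⇒ overall = 23/18 × 6/17 = 23/51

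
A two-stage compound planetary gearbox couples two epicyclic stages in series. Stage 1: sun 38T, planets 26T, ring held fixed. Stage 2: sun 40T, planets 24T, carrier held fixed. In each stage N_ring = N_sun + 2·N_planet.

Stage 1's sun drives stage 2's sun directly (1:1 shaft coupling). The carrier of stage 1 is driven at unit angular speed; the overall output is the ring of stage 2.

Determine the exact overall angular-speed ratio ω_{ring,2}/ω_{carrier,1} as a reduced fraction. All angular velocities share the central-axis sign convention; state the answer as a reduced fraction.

-320/209

Stage 1: N_ring = 38 + 2·26 = 90
Stage 1: 38(ω_s−ω_c) = −90(ω_r−ω_c),  ω_r=0, ω_c=1
Stage 1: ω_s = 1 − (90/38)(0−1) = 64/19
  ⇒ ω_s¹/ω_c¹ = 64/19
Stage 2: N_ring = 40 + 2·24 = 88
Stage 2: 40(ω_s−ω_c) = −88(ω_r−ω_c),  ω_c=0, ω_s=1
Stage 2: ω_r = 0 − (40/88)(1−0) = -5/11
  ⇒ ω_r²/ω_s² = -5/11
Coupling ω_s² = ω_s¹ ⇒ overall = 64/19 × -5/11 = -320/209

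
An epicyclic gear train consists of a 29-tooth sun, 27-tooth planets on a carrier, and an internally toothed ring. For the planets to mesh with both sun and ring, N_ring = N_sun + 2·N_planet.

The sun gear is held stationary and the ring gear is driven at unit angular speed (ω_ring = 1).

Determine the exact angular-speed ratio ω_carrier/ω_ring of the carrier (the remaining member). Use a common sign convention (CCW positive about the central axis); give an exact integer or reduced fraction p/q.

83/112

N_ring = 29 + 2·27 = 83
29(ω_s−ω_c) = −83(ω_r−ω_c),  ω_s=0, ω_r=1
29(0−ω_c) = −83(1−ω_c)  ⇒  112ω_c = 83  ⇒  ω_c = 83/112
ω_c/ω_r = 83/112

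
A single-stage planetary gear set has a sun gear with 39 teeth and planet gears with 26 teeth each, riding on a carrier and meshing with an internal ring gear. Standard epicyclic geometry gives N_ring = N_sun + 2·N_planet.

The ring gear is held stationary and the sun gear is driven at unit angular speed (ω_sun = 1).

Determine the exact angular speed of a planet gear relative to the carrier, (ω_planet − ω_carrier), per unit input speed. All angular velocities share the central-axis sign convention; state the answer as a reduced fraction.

-21/20

N_ring = 39 + 2·26 = 91
39(ω_s−ω_c) = −91(ω_r−ω_c),  ω_r=0, ω_s=1
39(1−ω_c) = −91(0−ω_c)  ⇒  130ω_c = 39  ⇒  ω_c = 3/10
sun–planet: 39·(1−3/10) = −26·(ω_p−ω_c)  ⇒  ω_p−ω_c = −(39/26)·(7/10) = -21/20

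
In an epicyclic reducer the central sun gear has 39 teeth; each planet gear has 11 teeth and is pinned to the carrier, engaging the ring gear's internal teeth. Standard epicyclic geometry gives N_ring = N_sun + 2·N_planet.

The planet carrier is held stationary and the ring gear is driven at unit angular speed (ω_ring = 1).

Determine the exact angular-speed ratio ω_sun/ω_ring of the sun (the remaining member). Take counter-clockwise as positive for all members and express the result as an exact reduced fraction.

N_ring = 39 + 2·11 = 61
39(ω_s−ω_c) = −61(ω_r−ω_c),  ω_c=0, ω_r=1
ω_s = 0 − (61/39)(1−0) = -61/39
ω_s/ω_r = -61/39

-61/39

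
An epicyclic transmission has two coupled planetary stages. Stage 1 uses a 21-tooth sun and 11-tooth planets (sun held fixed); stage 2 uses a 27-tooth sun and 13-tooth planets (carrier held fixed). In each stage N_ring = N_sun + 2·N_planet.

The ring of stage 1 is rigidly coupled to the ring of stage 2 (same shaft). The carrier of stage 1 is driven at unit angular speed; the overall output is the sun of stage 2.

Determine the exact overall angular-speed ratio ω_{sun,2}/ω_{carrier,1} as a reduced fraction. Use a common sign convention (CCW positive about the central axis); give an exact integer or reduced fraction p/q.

-3392/1161

Stage 1: N_ring = 21 + 2·11 = 43
Stage 1: 21(ω_s−ω_c) = −43(ω_r−ω_c),  ω_s=0, ω_c=1
Stage 1: ω_r = 1 − (21/43)(0−1) = 64/43
  ⇒ ω_r¹/ω_c¹ = 64/43
Stage 2: N_ring = 27 + 2·13 = 53
Stage 2: 27(ω_s−ω_c) = −53(ω_r−ω_c),  ω_c=0, ω_r=1
Stage 2: ω_s = 0 − (53/27)(1−0) = -53/27
  ⇒ ω_s²/ω_r² = -53/27
Coupling ω_r² = ω_r¹ ⇒ overall = 64/43 × -53/27 = -3392/1161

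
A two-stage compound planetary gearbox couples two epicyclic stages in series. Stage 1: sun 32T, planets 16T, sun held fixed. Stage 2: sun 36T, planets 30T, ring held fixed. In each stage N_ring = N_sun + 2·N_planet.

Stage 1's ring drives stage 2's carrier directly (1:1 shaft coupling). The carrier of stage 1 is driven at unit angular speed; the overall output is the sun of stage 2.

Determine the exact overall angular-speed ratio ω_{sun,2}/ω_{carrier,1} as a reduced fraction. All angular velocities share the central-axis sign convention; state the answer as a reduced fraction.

11/2

Stage 1: N_ring = 32 + 2·16 = 64
Stage 1: 32(ω_s−ω_c) = −64(ω_r−ω_c),  ω_s=0, ω_c=1
Stage 1: ω_r = 1 − (32/64)(0−1) = 3/2
  ⇒ ω_r¹/ω_c¹ = 3/2
Stage 2: N_ring = 36 + 2·30 = 96
Stage 2: 36(ω_s−ω_c) = −96(ω_r−ω_c),  ω_r=0, ω_c=1
Stage 2: ω_s = 1 − (96/36)(0−1) = 11/3
  ⇒ ω_s²/ω_c² = 11/3
Coupling ω_c² = ω_r¹ ⇒ overall = 3/2 × 11/3 = 11/2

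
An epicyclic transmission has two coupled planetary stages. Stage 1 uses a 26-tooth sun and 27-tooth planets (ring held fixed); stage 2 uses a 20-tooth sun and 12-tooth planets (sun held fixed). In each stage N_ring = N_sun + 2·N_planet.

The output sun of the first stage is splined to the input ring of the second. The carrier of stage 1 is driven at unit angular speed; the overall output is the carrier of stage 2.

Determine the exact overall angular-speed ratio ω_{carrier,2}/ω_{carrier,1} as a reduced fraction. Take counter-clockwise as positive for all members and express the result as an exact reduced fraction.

Stage 1: N_ring = 26 + 2·27 = 80
Stage 1: 26(ω_s−ω_c) = −80(ω_r−ω_c),  ω_r=0, ω_c=1
Stage 1: ω_s = 1 − (80/26)(0−1) = 53/13
  ⇒ ω_s¹/ω_c¹ = 53/13
Stage 2: N_ring = 20 + 2·12 = 44
Stage 2: 20(ω_s−ω_c) = −44(ω_r−ω_c),  ω_s=0, ω_r=1
Stage 2: 20(0−ω_c) = −44(1−ω_c)  ⇒  64ω_c = 44  ⇒  ω_c = 11/16
  ⇒ ω_c²/ω_r² = 11/16
Coupling ω_r² = ω_s¹ ⇒ overall = 53/13 × 11/16 = 583/208

583/208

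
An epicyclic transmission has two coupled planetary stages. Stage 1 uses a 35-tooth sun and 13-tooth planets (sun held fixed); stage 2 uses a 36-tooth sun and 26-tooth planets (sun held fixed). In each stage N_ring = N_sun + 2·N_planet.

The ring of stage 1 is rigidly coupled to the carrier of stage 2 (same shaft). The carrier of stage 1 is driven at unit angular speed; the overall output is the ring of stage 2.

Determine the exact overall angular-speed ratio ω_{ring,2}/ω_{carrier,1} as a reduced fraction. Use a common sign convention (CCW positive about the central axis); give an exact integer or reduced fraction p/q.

1488/671

Stage 1: N_ring = 35 + 2·13 = 61
Stage 1: 35(ω_s−ω_c) = −61(ω_r−ω_c),  ω_s=0, ω_c=1
Stage 1: ω_r = 1 − (35/61)(0−1) = 96/61
  ⇒ ω_r¹/ω_c¹ = 96/61
Stage 2: N_ring = 36 + 2·26 = 88
Stage 2: 36(ω_s−ω_c) = −88(ω_r−ω_c),  ω_s=0, ω_c=1
Stage 2: ω_r = 1 − (36/88)(0−1) = 31/22
  ⇒ ω_r²/ω_c² = 31/22
Coupling ω_c² = ω_r¹ ⇒ overall = 96/61 × 31/22 = 1488/671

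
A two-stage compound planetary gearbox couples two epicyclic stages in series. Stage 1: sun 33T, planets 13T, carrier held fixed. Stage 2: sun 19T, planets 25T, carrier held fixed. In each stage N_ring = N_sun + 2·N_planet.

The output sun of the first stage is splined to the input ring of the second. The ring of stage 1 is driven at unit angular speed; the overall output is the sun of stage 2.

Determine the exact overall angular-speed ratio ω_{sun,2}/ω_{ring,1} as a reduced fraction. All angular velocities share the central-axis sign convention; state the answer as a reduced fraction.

1357/209

Stage 1: N_ring = 33 + 2·13 = 59
Stage 1: 33(ω_s−ω_c) = −59(ω_r−ω_c),  ω_c=0, ω_r=1
Stage 1: ω_s = 0 − (59/33)(1−0) = -59/33
  ⇒ ω_s¹/ω_r¹ = -59/33
Stage 2: N_ring = 19 + 2·25 = 69
Stage 2: 19(ω_s−ω_c) = −69(ω_r−ω_c),  ω_c=0, ω_r=1
Stage 2: ω_s = 0 − (69/19)(1−0) = -69/19
  ⇒ ω_s²/ω_r² = -69/19
Coupling ω_r² = ω_s¹ ⇒ overall = -59/33 × -69/19 = 1357/209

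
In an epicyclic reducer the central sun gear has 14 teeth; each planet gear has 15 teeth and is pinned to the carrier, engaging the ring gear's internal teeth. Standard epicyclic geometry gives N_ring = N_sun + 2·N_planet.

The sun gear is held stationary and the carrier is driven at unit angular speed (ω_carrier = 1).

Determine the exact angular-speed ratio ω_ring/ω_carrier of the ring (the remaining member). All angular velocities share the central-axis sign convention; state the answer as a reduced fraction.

29/22

N_ring = 14 + 2·15 = 44
14(ω_s−ω_c) = −44(ω_r−ω_c),  ω_s=0, ω_c=1
ω_r = 1 − (14/44)(0−1) = 29/22
ω_r/ω_c = 29/22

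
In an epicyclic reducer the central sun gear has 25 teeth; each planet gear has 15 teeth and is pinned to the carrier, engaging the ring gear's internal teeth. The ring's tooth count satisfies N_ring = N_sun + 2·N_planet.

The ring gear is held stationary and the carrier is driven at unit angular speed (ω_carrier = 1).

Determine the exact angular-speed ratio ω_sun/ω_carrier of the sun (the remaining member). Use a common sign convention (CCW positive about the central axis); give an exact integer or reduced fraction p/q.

N_ring = 25 + 2·15 = 55
25(ω_s−ω_c) = −55(ω_r−ω_c),  ω_r=0, ω_c=1
ω_s = 1 − (55/25)(0−1) = 16/5
ω_s/ω_c = 16/5

16/5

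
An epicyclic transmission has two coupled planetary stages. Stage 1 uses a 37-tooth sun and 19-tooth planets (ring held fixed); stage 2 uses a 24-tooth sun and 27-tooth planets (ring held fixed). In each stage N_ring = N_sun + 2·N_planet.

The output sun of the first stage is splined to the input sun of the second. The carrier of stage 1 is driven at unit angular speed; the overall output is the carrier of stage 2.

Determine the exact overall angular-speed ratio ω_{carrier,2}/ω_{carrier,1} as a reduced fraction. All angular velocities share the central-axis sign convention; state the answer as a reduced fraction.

448/629

Stage 1: N_ring = 37 + 2·19 = 75
Stage 1: 37(ω_s−ω_c) = −75(ω_r−ω_c),  ω_r=0, ω_c=1
Stage 1: ω_s = 1 − (75/37)(0−1) = 112/37
  ⇒ ω_s¹/ω_c¹ = 112/37
Stage 2: N_ring = 24 + 2·27 = 78
Stage 2: 24(ω_s−ω_c) = −78(ω_r−ω_c),  ω_r=0, ω_s=1
Stage 2: 24(1−ω_c) = −78(0−ω_c)  ⇒  102ω_c = 24  ⇒  ω_c = 4/17
  ⇒ ω_c²/ω_s² = 4/17
Coupling ω_s² = ω_s¹ ⇒ overall = 112/37 × 4/17 = 448/629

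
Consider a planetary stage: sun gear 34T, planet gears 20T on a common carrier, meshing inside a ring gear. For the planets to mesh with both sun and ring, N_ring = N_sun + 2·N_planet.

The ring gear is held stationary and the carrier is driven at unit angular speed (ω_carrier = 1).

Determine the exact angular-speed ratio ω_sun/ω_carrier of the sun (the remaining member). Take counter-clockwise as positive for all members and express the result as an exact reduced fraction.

54/17

N_ring = 34 + 2·20 = 74
34(ω_s−ω_c) = −74(ω_r−ω_c),  ω_r=0, ω_c=1
ω_s = 1 − (74/34)(0−1) = 54/17
ω_s/ω_c = 54/17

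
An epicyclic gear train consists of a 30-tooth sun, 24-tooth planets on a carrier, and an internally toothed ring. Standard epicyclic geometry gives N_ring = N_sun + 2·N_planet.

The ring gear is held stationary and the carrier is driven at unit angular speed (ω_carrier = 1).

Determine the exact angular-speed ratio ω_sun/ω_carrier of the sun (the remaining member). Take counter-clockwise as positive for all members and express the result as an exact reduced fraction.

18/5

N_ring = 30 + 2·24 = 78
30(ω_s−ω_c) = −78(ω_r−ω_c),  ω_r=0, ω_c=1
ω_s = 1 − (78/30)(0−1) = 18/5
ω_s/ω_c = 18/5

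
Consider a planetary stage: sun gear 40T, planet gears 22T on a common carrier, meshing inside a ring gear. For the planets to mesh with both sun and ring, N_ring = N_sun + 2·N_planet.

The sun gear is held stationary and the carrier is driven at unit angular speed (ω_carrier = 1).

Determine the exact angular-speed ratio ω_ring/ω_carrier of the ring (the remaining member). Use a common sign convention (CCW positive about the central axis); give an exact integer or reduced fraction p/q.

31/21

N_ring = 40 + 2·22 = 84
40(ω_s−ω_c) = −84(ω_r−ω_c),  ω_s=0, ω_c=1
ω_r = 1 − (40/84)(0−1) = 31/21
ω_r/ω_c = 31/21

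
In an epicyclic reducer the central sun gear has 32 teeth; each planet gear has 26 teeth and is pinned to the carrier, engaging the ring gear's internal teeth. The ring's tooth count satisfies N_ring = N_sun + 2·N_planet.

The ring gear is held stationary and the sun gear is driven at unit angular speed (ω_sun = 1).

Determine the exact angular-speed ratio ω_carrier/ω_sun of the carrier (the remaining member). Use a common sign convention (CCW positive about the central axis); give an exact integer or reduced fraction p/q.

8/29

N_ring = 32 + 2·26 = 84
32(ω_s−ω_c) = −84(ω_r−ω_c),  ω_r=0, ω_s=1
32(1−ω_c) = −84(0−ω_c)  ⇒  116ω_c = 32  ⇒  ω_c = 8/29
ω_c/ω_s = 8/29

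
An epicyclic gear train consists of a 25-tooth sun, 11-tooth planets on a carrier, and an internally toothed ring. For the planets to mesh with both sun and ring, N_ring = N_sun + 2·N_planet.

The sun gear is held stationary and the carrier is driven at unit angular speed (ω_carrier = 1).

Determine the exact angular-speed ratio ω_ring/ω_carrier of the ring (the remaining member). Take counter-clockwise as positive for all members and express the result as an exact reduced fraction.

N_ring = 25 + 2·11 = 47
25(ω_s−ω_c) = −47(ω_r−ω_c),  ω_s=0, ω_c=1
ω_r = 1 − (25/47)(0−1) = 72/47
ω_r/ω_c = 72/47

72/47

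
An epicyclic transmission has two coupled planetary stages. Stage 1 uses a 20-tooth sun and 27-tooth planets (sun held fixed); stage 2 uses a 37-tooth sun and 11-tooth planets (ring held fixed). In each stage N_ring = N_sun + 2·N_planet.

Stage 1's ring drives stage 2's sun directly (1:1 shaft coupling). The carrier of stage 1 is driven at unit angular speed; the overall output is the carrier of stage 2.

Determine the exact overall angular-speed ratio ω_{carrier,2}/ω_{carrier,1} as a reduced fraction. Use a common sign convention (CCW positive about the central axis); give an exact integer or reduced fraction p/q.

Stage 1: N_ring = 20 + 2·27 = 74
Stage 1: 20(ω_s−ω_c) = −74(ω_r−ω_c),  ω_s=0, ω_c=1
Stage 1: ω_r = 1 − (20/74)(0−1) = 47/37
  ⇒ ω_r¹/ω_c¹ = 47/37
Stage 2: N_ring = 37 + 2·11 = 59
Stage 2: 37(ω_s−ω_c) = −59(ω_r−ω_c),  ω_r=0, ω_s=1
Stage 2: 37(1−ω_c) = −59(0−ω_c)  ⇒  96ω_c = 37  ⇒  ω_c = 37/96
  ⇒ ω_c²/ω_s² = 37/96
Coupling ω_s² = ω_r¹ ⇒ overall = 47/37 × 37/96 = 47/96

47/96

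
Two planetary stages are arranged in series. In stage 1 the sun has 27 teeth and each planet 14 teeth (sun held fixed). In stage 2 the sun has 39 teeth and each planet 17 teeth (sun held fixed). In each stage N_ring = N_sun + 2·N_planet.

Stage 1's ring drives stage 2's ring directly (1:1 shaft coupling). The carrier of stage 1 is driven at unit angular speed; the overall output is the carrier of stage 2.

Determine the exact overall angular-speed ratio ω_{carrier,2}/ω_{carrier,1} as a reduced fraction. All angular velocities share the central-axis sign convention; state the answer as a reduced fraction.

2993/3080

Stage 1: N_ring = 27 + 2·14 = 55
Stage 1: 27(ω_s−ω_c) = −55(ω_r−ω_c),  ω_s=0, ω_c=1
Stage 1: ω_r = 1 − (27/55)(0−1) = 82/55
  ⇒ ω_r¹/ω_c¹ = 82/55
Stage 2: N_ring = 39 + 2·17 = 73
Stage 2: 39(ω_s−ω_c) = −73(ω_r−ω_c),  ω_s=0, ω_r=1
Stage 2: 39(0−ω_c) = −73(1−ω_c)  ⇒  112ω_c = 73  ⇒  ω_c = 73/112
  ⇒ ω_c²/ω_r² = 73/112
Coupling ω_r² = ω_r¹ ⇒ overall = 82/55 × 73/112 = 2993/3080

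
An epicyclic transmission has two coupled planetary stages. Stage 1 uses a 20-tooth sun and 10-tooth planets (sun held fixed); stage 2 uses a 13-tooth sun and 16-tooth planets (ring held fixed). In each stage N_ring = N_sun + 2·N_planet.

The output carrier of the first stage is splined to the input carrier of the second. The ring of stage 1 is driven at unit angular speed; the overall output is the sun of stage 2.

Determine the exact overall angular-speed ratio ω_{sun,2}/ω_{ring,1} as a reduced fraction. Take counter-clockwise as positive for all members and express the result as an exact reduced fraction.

Stage 1: N_ring = 20 + 2·10 = 40
Stage 1: 20(ω_s−ω_c) = −40(ω_r−ω_c),  ω_s=0, ω_r=1
Stage 1: 20(0−ω_c) = −40(1−ω_c)  ⇒  60ω_c = 40  ⇒  ω_c = 2/3
  ⇒ ω_c¹/ω_r¹ = 2/3
Stage 2: N_ring = 13 + 2·16 = 45
Stage 2: 13(ω_s−ω_c) = −45(ω_r−ω_c),  ω_r=0, ω_c=1
Stage 2: ω_s = 1 − (45/13)(0−1) = 58/13
  ⇒ ω_s²/ω_c² = 58/13
Coupling ω_c² = ω_c¹ ⇒ overall = 2/3 × 58/13 = 116/39

116/39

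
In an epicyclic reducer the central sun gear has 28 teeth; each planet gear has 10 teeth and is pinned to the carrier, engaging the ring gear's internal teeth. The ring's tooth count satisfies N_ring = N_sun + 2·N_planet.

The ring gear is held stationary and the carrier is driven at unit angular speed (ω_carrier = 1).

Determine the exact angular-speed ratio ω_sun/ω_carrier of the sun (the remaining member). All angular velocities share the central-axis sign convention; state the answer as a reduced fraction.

N_ring = 28 + 2·10 = 48
28(ω_s−ω_c) = −48(ω_r−ω_c),  ω_r=0, ω_c=1
ω_s = 1 − (48/28)(0−1) = 19/7
ω_s/ω_c = 19/7

19/7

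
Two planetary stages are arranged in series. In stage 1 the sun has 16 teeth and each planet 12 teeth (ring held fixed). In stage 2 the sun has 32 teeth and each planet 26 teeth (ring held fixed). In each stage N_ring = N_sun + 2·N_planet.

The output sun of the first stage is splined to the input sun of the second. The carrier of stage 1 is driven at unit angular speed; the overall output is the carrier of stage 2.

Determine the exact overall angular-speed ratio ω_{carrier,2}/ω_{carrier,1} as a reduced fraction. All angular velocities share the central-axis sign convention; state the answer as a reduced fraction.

Stage 1: N_ring = 16 + 2·12 = 40
Stage 1: 16(ω_s−ω_c) = −40(ω_r−ω_c),  ω_r=0, ω_c=1
Stage 1: ω_s = 1 − (40/16)(0−1) = 7/2
  ⇒ ω_s¹/ω_c¹ = 7/2
Stage 2: N_ring = 32 + 2·26 = 84
Stage 2: 32(ω_s−ω_c) = −84(ω_r−ω_c),  ω_r=0, ω_s=1
Stage 2: 32(1−ω_c) = −84(0−ω_c)  ⇒  116ω_c = 32  ⇒  ω_c = 8/29
  ⇒ ω_c²/ω_s² = 8/29
Coupling ω_s² = ω_s¹ ⇒ overall = 7/2 × 8/29 = 28/29

28/29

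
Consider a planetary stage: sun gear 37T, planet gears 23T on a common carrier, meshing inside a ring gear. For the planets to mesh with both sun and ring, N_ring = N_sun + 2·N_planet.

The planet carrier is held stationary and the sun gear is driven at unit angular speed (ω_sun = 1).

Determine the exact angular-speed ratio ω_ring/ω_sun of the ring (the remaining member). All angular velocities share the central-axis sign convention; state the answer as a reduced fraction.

N_ring = 37 + 2·23 = 83
37(ω_s−ω_c) = −83(ω_r−ω_c),  ω_c=0, ω_s=1
ω_r = 0 − (37/83)(1−0) = -37/83
ω_r/ω_s = -37/83

-37/83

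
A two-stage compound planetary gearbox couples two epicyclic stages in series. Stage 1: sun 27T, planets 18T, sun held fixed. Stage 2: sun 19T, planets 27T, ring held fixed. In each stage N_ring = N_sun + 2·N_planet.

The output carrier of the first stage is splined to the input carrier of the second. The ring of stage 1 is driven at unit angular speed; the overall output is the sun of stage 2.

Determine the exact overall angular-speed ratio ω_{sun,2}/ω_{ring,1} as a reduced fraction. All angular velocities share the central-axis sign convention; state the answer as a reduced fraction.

Stage 1: N_ring = 27 + 2·18 = 63
Stage 1: 27(ω_s−ω_c) = −63(ω_r−ω_c),  ω_s=0, ω_r=1
Stage 1: 27(0−ω_c) = −63(1−ω_c)  ⇒  90ω_c = 63  ⇒  ω_c = 7/10
  ⇒ ω_c¹/ω_r¹ = 7/10
Stage 2: N_ring = 19 + 2·27 = 73
Stage 2: 19(ω_s−ω_c) = −73(ω_r−ω_c),  ω_r=0, ω_c=1
Stage 2: ω_s = 1 − (73/19)(0−1) = 92/19
  ⇒ ω_s²/ω_c² = 92/19
Coupling ω_c² = ω_c¹ ⇒ overall = 7/10 × 92/19 = 322/95

322/95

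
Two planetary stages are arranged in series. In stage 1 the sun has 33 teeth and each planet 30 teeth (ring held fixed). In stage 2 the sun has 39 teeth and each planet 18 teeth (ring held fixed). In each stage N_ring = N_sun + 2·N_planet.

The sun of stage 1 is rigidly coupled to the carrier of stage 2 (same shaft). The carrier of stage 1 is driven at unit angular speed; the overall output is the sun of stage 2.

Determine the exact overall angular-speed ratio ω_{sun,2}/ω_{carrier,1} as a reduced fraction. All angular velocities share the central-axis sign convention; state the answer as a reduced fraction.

1596/143

Stage 1: N_ring = 33 + 2·30 = 93
Stage 1: 33(ω_s−ω_c) = −93(ω_r−ω_c),  ω_r=0, ω_c=1
Stage 1: ω_s = 1 − (93/33)(0−1) = 42/11
  ⇒ ω_s¹/ω_c¹ = 42/11
Stage 2: N_ring = 39 + 2·18 = 75
Stage 2: 39(ω_s−ω_c) = −75(ω_r−ω_c),  ω_r=0, ω_c=1
Stage 2: ω_s = 1 − (75/39)(0−1) = 38/13
  ⇒ ω_s²/ω_c² = 38/13
Coupling ω_c² = ω_s¹ ⇒ overall = 42/11 × 38/13 = 1596/143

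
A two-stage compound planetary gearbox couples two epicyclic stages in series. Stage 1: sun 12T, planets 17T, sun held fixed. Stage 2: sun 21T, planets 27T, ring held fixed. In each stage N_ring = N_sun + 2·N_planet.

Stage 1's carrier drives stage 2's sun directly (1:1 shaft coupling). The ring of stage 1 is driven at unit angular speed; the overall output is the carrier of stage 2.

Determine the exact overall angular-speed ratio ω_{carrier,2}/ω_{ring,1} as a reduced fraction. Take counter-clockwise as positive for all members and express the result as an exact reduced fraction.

161/928

Stage 1: N_ring = 12 + 2·17 = 46
Stage 1: 12(ω_s−ω_c) = −46(ω_r−ω_c),  ω_s=0, ω_r=1
Stage 1: 12(0−ω_c) = −46(1−ω_c)  ⇒  58ω_c = 46  ⇒  ω_c = 23/29
  ⇒ ω_c¹/ω_r¹ = 23/29
Stage 2: N_ring = 21 + 2·27 = 75
Stage 2: 21(ω_s−ω_c) = −75(ω_r−ω_c),  ω_r=0, ω_s=1
Stage 2: 21(1−ω_c) = −75(0−ω_c)  ⇒  96ω_c = 21  ⇒  ω_c = 7/32
  ⇒ ω_c²/ω_s² = 7/32
Coupling ω_s² = ω_c¹ ⇒ overall = 23/29 × 7/32 = 161/928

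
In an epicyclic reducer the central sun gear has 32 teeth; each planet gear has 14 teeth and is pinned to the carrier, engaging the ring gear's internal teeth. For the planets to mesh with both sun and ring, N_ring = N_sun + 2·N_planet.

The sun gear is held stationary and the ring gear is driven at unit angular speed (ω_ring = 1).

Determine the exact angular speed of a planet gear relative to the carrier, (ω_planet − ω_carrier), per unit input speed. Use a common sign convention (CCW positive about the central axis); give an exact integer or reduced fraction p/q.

240/161

N_ring = 32 + 2·14 = 60
32(ω_s−ω_c) = −60(ω_r−ω_c),  ω_s=0, ω_r=1
32(0−ω_c) = −60(1−ω_c)  ⇒  92ω_c = 60  ⇒  ω_c = 15/23
sun–planet: 32·(0−15/23) = −14·(ω_p−ω_c)  ⇒  ω_p−ω_c = −(32/14)·(-15/23) = 240/161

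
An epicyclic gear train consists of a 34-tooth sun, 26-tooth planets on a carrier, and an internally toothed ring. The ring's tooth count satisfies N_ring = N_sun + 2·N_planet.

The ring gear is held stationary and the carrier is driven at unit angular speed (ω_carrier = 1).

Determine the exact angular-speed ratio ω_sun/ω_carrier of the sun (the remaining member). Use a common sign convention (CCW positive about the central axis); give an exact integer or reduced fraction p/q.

60/17

N_ring = 34 + 2·26 = 86
34(ω_s−ω_c) = −86(ω_r−ω_c),  ω_r=0, ω_c=1
ω_s = 1 − (86/34)(0−1) = 60/17
ω_s/ω_c = 60/17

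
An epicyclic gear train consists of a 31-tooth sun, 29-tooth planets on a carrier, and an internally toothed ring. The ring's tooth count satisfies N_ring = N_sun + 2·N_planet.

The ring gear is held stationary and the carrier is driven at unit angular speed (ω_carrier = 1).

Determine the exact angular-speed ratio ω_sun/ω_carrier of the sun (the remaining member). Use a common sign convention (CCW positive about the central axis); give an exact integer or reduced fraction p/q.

N_ring = 31 + 2·29 = 89
31(ω_s−ω_c) = −89(ω_r−ω_c),  ω_r=0, ω_c=1
ω_s = 1 − (89/31)(0−1) = 120/31
ω_s/ω_c = 120/31

120/31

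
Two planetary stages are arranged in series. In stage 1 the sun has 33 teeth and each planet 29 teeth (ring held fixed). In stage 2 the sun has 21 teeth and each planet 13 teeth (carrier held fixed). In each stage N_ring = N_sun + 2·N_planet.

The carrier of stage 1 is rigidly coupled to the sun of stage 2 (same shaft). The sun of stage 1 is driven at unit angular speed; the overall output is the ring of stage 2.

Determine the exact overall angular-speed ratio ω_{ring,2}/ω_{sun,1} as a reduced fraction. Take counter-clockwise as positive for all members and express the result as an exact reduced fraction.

Stage 1: N_ring = 33 + 2·29 = 91
Stage 1: 33(ω_s−ω_c) = −91(ω_r−ω_c),  ω_r=0, ω_s=1
Stage 1: 33(1−ω_c) = −91(0−ω_c)  ⇒  124ω_c = 33  ⇒  ω_c = 33/124
  ⇒ ω_c¹/ω_s¹ = 33/124
Stage 2: N_ring = 21 + 2·13 = 47
Stage 2: 21(ω_s−ω_c) = −47(ω_r−ω_c),  ω_c=0, ω_s=1
Stage 2: ω_r = 0 − (21/47)(1−0) = -21/47
  ⇒ ω_r²/ω_s² = -21/47
Coupling ω_s² = ω_c¹ ⇒ overall = 33/124 × -21/47 = -693/5828

-693/5828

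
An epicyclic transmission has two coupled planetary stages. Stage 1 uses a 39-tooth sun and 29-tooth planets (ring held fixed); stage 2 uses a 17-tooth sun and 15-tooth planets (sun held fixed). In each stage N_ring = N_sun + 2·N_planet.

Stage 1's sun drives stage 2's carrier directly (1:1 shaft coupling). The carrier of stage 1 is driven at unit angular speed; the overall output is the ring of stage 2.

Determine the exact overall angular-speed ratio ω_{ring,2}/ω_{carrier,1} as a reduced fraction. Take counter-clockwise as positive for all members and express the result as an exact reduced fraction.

Stage 1: N_ring = 39 + 2·29 = 97
Stage 1: 39(ω_s−ω_c) = −97(ω_r−ω_c),  ω_r=0, ω_c=1
Stage 1: ω_s = 1 − (97/39)(0−1) = 136/39
  ⇒ ω_s¹/ω_c¹ = 136/39
Stage 2: N_ring = 17 + 2·15 = 47
Stage 2: 17(ω_s−ω_c) = −47(ω_r−ω_c),  ω_s=0, ω_c=1
Stage 2: ω_r = 1 − (17/47)(0−1) = 64/47
  ⇒ ω_r²/ω_c² = 64/47
Coupling ω_c² = ω_s¹ ⇒ overall = 136/39 × 64/47 = 8704/1833

8704/1833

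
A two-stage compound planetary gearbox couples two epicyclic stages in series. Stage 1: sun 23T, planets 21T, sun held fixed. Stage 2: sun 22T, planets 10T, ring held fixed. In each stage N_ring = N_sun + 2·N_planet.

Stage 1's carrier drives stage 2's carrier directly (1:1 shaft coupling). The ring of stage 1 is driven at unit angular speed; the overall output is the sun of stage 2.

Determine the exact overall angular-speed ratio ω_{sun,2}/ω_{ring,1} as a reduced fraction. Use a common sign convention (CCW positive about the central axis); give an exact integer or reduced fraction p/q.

260/121

Stage 1: N_ring = 23 + 2·21 = 65
Stage 1: 23(ω_s−ω_c) = −65(ω_r−ω_c),  ω_s=0, ω_r=1
Stage 1: 23(0−ω_c) = −65(1−ω_c)  ⇒  88ω_c = 65  ⇒  ω_c = 65/88
  ⇒ ω_c¹/ω_r¹ = 65/88
Stage 2: N_ring = 22 + 2·10 = 42
Stage 2: 22(ω_s−ω_c) = −42(ω_r−ω_c),  ω_r=0, ω_c=1
Stage 2: ω_s = 1 − (42/22)(0−1) = 32/11
  ⇒ ω_s²/ω_c² = 32/11
Coupling ω_c² = ω_c¹ ⇒ overall = 65/88 × 32/11 = 260/121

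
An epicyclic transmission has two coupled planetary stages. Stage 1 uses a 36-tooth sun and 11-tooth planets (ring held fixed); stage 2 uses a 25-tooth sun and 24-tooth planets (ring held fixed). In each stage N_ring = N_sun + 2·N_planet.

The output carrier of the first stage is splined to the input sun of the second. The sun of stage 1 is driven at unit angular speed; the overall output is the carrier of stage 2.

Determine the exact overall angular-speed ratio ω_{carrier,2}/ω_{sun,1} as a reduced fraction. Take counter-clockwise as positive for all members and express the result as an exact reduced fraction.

Stage 1: N_ring = 36 + 2·11 = 58
Stage 1: 36(ω_s−ω_c) = −58(ω_r−ω_c),  ω_r=0, ω_s=1
Stage 1: 36(1−ω_c) = −58(0−ω_c)  ⇒  94ω_c = 36  ⇒  ω_c = 18/47
  ⇒ ω_c¹/ω_s¹ = 18/47
Stage 2: N_ring = 25 + 2·24 = 73
Stage 2: 25(ω_s−ω_c) = −73(ω_r−ω_c),  ω_r=0, ω_s=1
Stage 2: 25(1−ω_c) = −73(0−ω_c)  ⇒  98ω_c = 25  ⇒  ω_c = 25/98
  ⇒ ω_c²/ω_s² = 25/98
Coupling ω_s² = ω_c¹ ⇒ overall = 18/47 × 25/98 = 225/2303

225/2303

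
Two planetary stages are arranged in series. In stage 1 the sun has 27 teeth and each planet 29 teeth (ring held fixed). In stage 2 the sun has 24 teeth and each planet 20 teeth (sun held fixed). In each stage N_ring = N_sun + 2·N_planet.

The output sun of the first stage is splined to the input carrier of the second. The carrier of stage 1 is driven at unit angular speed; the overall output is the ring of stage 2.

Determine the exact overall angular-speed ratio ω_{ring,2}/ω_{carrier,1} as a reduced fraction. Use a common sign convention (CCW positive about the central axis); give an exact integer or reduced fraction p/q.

154/27

Stage 1: N_ring = 27 + 2·29 = 85
Stage 1: 27(ω_s−ω_c) = −85(ω_r−ω_c),  ω_r=0, ω_c=1
Stage 1: ω_s = 1 − (85/27)(0−1) = 112/27
  ⇒ ω_s¹/ω_c¹ = 112/27
Stage 2: N_ring = 24 + 2·20 = 64
Stage 2: 24(ω_s−ω_c) = −64(ω_r−ω_c),  ω_s=0, ω_c=1
Stage 2: ω_r = 1 − (24/64)(0−1) = 11/8
  ⇒ ω_r²/ω_c² = 11/8
Coupling ω_c² = ω_s¹ ⇒ overall = 112/27 × 11/8 = 154/27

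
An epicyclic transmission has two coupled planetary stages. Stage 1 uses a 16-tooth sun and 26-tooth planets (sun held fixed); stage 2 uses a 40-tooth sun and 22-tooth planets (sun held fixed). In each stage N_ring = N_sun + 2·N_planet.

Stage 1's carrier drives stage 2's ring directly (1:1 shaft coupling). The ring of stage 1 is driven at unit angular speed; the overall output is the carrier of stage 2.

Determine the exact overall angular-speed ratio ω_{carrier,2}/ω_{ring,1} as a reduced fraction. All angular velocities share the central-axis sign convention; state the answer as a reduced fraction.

17/31

Stage 1: N_ring = 16 + 2·26 = 68
Stage 1: 16(ω_s−ω_c) = −68(ω_r−ω_c),  ω_s=0, ω_r=1
Stage 1: 16(0−ω_c) = −68(1−ω_c)  ⇒  84ω_c = 68  ⇒  ω_c = 17/21
  ⇒ ω_c¹/ω_r¹ = 17/21
Stage 2: N_ring = 40 + 2·22 = 84
Stage 2: 40(ω_s−ω_c) = −84(ω_r−ω_c),  ω_s=0, ω_r=1
Stage 2: 40(0−ω_c) = −84(1−ω_c)  ⇒  124ω_c = 84  ⇒  ω_c = 21/31
  ⇒ ω_c²/ω_r² = 21/31
Coupling ω_r² = ω_c¹ ⇒ overall = 17/21 × 21/31 = 17/31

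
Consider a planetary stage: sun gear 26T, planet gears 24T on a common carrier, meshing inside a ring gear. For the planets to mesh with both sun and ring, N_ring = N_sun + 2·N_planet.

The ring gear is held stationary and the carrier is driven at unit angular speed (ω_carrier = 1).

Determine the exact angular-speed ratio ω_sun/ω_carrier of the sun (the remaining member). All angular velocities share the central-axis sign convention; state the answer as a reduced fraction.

N_ring = 26 + 2·24 = 74
26(ω_s−ω_c) = −74(ω_r−ω_c),  ω_r=0, ω_c=1
ω_s = 1 − (74/26)(0−1) = 50/13
ω_s/ω_c = 50/13

50/13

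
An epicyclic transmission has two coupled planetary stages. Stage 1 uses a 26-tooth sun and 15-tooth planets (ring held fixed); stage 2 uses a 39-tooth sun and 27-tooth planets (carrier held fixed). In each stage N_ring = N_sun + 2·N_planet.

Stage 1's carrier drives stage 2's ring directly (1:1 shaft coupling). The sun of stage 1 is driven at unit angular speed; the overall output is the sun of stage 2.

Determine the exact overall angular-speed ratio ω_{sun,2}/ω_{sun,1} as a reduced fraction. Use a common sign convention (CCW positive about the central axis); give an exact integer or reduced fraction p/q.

Stage 1: N_ring = 26 + 2·15 = 56
Stage 1: 26(ω_s−ω_c) = −56(ω_r−ω_c),  ω_r=0, ω_s=1
Stage 1: 26(1−ω_c) = −56(0−ω_c)  ⇒  82ω_c = 26  ⇒  ω_c = 13/41
  ⇒ ω_c¹/ω_s¹ = 13/41
Stage 2: N_ring = 39 + 2·27 = 93
Stage 2: 39(ω_s−ω_c) = −93(ω_r−ω_c),  ω_c=0, ω_r=1
Stage 2: ω_s = 0 − (93/39)(1−0) = -31/13
  ⇒ ω_s²/ω_r² = -31/13
Coupling ω_r² = ω_c¹ ⇒ overall = 13/41 × -31/13 = -31/41

-31/41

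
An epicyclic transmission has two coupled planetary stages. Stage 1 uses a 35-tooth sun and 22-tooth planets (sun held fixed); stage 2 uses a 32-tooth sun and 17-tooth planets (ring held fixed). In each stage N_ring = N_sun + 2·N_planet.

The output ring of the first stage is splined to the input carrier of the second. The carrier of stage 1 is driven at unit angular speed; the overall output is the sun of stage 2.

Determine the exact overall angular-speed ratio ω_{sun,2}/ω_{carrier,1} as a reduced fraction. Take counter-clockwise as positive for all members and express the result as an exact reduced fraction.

Stage 1: N_ring = 35 + 2·22 = 79
Stage 1: 35(ω_s−ω_c) = −79(ω_r−ω_c),  ω_s=0, ω_c=1
Stage 1: ω_r = 1 − (35/79)(0−1) = 114/79
  ⇒ ω_r¹/ω_c¹ = 114/79
Stage 2: N_ring = 32 + 2·17 = 66
Stage 2: 32(ω_s−ω_c) = −66(ω_r−ω_c),  ω_r=0, ω_c=1
Stage 2: ω_s = 1 − (66/32)(0−1) = 49/16
  ⇒ ω_s²/ω_c² = 49/16
Coupling ω_c² = ω_r¹ ⇒ overall = 114/79 × 49/16 = 2793/632

2793/632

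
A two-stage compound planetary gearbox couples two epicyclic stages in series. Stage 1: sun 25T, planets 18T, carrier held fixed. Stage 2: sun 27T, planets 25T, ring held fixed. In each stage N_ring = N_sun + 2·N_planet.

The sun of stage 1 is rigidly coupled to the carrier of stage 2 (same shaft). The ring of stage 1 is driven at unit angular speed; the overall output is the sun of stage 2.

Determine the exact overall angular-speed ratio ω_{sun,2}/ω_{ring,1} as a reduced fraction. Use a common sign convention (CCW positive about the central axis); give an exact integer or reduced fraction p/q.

Stage 1: N_ring = 25 + 2·18 = 61
Stage 1: 25(ω_s−ω_c) = −61(ω_r−ω_c),  ω_c=0, ω_r=1
Stage 1: ω_s = 0 − (61/25)(1−0) = -61/25
  ⇒ ω_s¹/ω_r¹ = -61/25
Stage 2: N_ring = 27 + 2·25 = 77
Stage 2: 27(ω_s−ω_c) = −77(ω_r−ω_c),  ω_r=0, ω_c=1
Stage 2: ω_s = 1 − (77/27)(0−1) = 104/27
  ⇒ ω_s²/ω_c² = 104/27
Coupling ω_c² = ω_s¹ ⇒ overall = -61/25 × 104/27 = -6344/675

-6344/675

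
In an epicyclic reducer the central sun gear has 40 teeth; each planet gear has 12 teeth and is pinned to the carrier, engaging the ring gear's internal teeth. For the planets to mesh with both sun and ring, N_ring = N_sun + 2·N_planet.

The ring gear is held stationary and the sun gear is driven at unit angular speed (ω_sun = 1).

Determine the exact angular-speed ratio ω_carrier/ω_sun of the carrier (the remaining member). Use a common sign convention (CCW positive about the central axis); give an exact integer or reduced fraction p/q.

N_ring = 40 + 2·12 = 64
40(ω_s−ω_c) = −64(ω_r−ω_c),  ω_r=0, ω_s=1
40(1−ω_c) = −64(0−ω_c)  ⇒  104ω_c = 40  ⇒  ω_c = 5/13
ω_c/ω_s = 5/13

5/13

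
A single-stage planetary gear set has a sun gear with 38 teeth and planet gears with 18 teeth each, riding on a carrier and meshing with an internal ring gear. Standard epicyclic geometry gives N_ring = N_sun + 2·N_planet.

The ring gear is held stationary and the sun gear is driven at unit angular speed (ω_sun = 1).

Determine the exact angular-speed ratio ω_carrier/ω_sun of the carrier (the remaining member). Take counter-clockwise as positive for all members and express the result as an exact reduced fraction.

19/56

N_ring = 38 + 2·18 = 74
38(ω_s−ω_c) = −74(ω_r−ω_c),  ω_r=0, ω_s=1
38(1−ω_c) = −74(0−ω_c)  ⇒  112ω_c = 38  ⇒  ω_c = 19/56
ω_c/ω_s = 19/56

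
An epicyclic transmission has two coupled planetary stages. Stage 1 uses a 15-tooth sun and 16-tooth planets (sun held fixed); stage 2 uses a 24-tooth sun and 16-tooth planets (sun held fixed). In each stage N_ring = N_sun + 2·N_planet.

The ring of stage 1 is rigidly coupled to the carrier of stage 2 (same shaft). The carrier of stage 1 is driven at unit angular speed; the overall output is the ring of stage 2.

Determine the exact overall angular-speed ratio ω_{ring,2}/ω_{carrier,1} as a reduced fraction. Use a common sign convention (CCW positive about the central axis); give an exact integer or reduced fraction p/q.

620/329

Stage 1: N_ring = 15 + 2·16 = 47
Stage 1: 15(ω_s−ω_c) = −47(ω_r−ω_c),  ω_s=0, ω_c=1
Stage 1: ω_r = 1 − (15/47)(0−1) = 62/47
  ⇒ ω_r¹/ω_c¹ = 62/47
Stage 2: N_ring = 24 + 2·16 = 56
Stage 2: 24(ω_s−ω_c) = −56(ω_r−ω_c),  ω_s=0, ω_c=1
Stage 2: ω_r = 1 − (24/56)(0−1) = 10/7
  ⇒ ω_r²/ω_c² = 10/7
Coupling ω_c² = ω_r¹ ⇒ overall = 62/47 × 10/7 = 620/329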